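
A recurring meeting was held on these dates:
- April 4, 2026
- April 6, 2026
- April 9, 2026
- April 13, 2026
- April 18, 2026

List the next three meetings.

April 24, 2026; May 1, 2026; May 9, 2026

Gaps: 2, 3, 4, 5 days — each gap is 1 larger than the previous one.
Next gap: 6 days. April 18, 2026 + 6 days = April 24, 2026.
Next gap: 7 days. April 24, 2026 + 7 days = May 1, 2026.
Next gap: 8 days. May 1, 2026 + 8 days = May 9, 2026.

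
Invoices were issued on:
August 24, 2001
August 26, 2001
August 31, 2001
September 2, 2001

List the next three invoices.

September 7, 2001; September 9, 2001; September 14, 2001

Gaps: 2, 5, 2 days — not constant, but cyclic with period 2.
The events fall on every Friday and Sunday.
Next Friday: September 7, 2001.
The following Sunday is September 9, 2001.
The following Friday is September 14, 2001.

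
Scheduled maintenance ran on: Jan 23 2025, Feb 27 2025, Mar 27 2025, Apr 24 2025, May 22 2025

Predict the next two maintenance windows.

Jun 26 2025, Jul 24 2025

Gaps: 35, 28, 28, 28 days — a mix of 28 and 35. Every date is a Thursday.
Each is the 4th Thursday of its month.
June 2025 — 4th Thursday is Jun 26 2025.
July 2025 — 4th Thursday is Jul 24 2025.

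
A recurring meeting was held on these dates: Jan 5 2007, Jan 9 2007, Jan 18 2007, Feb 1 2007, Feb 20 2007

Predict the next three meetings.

Mar 16 2007, Apr 14 2007, May 18 2007

Intervals are 4, 9, 14, 19 days — an arithmetic progression with common difference 5.
Next gap: 24 days. Feb 20 2007 + 24 days = Mar 16 2007.
Next gap: 29 days. Mar 16 2007 + 29 days = Apr 14 2007.
Next gap: 34 days. Apr 14 2007 + 34 days = May 18 2007.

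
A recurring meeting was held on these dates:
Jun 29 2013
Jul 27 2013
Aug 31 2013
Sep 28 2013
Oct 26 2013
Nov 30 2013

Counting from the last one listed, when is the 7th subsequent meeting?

Every date is a Saturday; gaps 28, 35, 28, 28, 35 days.
Each is the last Saturday of its month (at least one falls on the 29th or later, ruling out '4th Saturday').
Last Saturday of December 2013: Dec 28 2013.
January 2014 ends with Saturday Jan 25 2014.
February 2014 ends with Saturday Feb 22 2014.
March 2014 ends with Saturday Mar 29 2014.
Last Saturday of April 2014: Apr 26 2014.
Last Saturday of May 2014: May 31 2014.
June 2014 ends with Saturday Jun 28 2014.

Jun 28 2014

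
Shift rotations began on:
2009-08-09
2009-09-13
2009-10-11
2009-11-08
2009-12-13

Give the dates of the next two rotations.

These are Sundays at 28- or 35-day spacing (35, 28, 28, 35).
The pattern: 2nd Sunday of the month.
2nd Sunday of January 2010: 2010-01-10.
2nd Sunday of February 2010: 2010-02-14.

2010-01-10, 2010-02-14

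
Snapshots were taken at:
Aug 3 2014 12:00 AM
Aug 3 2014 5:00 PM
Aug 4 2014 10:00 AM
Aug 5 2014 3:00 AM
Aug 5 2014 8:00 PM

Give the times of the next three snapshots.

Aug 6 2014 1:00 PM, Aug 7 2014 6:00 AM, Aug 7 2014 11:00 PM

Spacing: 17, 17, 17, 17 h — constant 17 h.
Aug 5 2014 8:00 PM + 17 h = Aug 6 2014 1:00 PM.
Aug 6 2014 1:00 PM + 17 h = Aug 7 2014 6:00 AM.
Aug 7 2014 6:00 AM + 17 h = Aug 7 2014 11:00 PM.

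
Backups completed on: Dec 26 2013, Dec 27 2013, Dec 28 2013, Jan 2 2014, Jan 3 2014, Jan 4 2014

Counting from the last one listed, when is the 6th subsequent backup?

Jan 18 2014

Gaps: 1, 1, 5, 1, 1 days — not constant, but cyclic with period 3.
The events fall on every Thursday, Friday and Saturday.
Next Thursday: Jan 9 2014.
Next Friday: Jan 10 2014.
Next Saturday: Jan 11 2014.
The following Thursday is Jan 16 2014.
Next Friday: Jan 17 2014.
The following Saturday is Jan 18 2014.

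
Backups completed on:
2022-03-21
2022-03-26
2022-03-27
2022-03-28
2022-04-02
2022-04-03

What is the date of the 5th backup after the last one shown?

The gap pattern 5, 1, 1, 5, 1 repeats every 3 events.
These are the Mondays, Saturdays and Sundays of each week.
Next Monday: 2022-04-04.
The following Saturday is 2022-04-09.
The following Sunday is 2022-04-10.
The following Monday is 2022-04-11.
Next Saturday: 2022-04-16.

2022-04-16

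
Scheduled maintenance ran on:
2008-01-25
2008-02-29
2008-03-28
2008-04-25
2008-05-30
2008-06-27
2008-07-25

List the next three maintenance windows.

2008-08-29, 2008-09-26, 2008-10-31

Every date is a Friday; gaps 35, 28, 28, 35, 28, 28 days.
Each is the last Friday of its month (at least one falls on the 29th or later, ruling out '4th Friday').
Last Friday of August 2008: 2008-08-29.
September 2008 ends with Friday 2008-09-26.
Last Friday of October 2008: 2008-10-31.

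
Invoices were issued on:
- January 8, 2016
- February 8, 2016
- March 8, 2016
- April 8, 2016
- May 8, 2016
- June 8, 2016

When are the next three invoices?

Gaps: 31, 29, 31, 30, 31 days — not constant. Every event is on the 8th of the month.
Pattern: the 8th of each month.
July 2016: July 8, 2016.
August 2016: August 8, 2016.
Next: September 2016 → September 8, 2016.

July 8, 2016; August 8, 2016; September 8, 2016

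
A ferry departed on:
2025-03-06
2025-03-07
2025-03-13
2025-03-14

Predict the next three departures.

Gaps: 1, 6, 1 days — not constant, but cyclic with period 2.
The events fall on every Thursday and Friday.
The following Thursday is 2025-03-20.
Next Friday: 2025-03-21.
Next Thursday: 2025-03-27.

2025-03-20, 2025-03-21, 2025-03-27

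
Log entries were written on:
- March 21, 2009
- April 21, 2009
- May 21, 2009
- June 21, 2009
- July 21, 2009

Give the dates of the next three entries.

August 21, 2009; September 21, 2009; October 21, 2009

Gaps: 31, 30, 31, 30 days — not constant. Every event is on the 21st of the month.
Pattern: the 21st of each month.
Next: August 2009 → August 21, 2009.
Next: September 2009 → September 21, 2009.
October 2009: October 21, 2009.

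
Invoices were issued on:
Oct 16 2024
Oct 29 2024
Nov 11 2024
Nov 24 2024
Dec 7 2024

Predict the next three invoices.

The spacing is 13, 13, 13, 13 days — always 13 days.
Dec 7 2024 + 13 days = Dec 20 2024.
Dec 20 2024 + 13 days = Jan 2 2025.
Jan 2 2025 + 13 days = Jan 15 2025.

Dec 20 2024, Jan 2 2025, Jan 15 2025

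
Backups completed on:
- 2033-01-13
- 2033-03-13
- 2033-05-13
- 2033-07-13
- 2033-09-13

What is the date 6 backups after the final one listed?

2034-09-13

Gaps: 59, 61, 61, 62 days — not constant. Every event is on the 13th of the month.
Pattern: the 13th of every 2 months.
Next: November 2033 → 2033-11-13.
Next: January 2034 → 2034-01-13.
March 2034: 2034-03-13.
May 2034: 2034-05-13.
July 2034: 2034-07-13.
Next: September 2034 → 2034-09-13.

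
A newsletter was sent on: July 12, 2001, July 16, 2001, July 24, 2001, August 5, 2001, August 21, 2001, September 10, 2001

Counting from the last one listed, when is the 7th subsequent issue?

Gaps: 4, 8, 12, 16, 20 days — each gap is 4 larger than the previous one.
Next gap: 24 days. September 10, 2001 + 24 days = October 4, 2001.
Next gap: 28 days. October 4, 2001 + 28 days = November 1, 2001.
Next gap: 32 days. November 1, 2001 + 32 days = December 3, 2001.
Next gap: 36 days. December 3, 2001 + 36 days = January 8, 2002.
Next gap: 40 days. January 8, 2002 + 40 days = February 17, 2002.
Next gap: 44 days. February 17, 2002 + 44 days = April 2, 2002.
Next gap: 48 days. April 2, 2002 + 48 days = May 20, 2002.

May 20, 2002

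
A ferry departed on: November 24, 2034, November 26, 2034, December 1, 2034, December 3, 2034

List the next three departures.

The gap pattern 2, 5, 2 repeats every 2 events.
These are the Fridays and Sundays of each week.
The following Friday is December 8, 2034.
The following Sunday is December 10, 2034.
The following Friday is December 15, 2034.

December 8, 2034; December 10, 2034; December 15, 2034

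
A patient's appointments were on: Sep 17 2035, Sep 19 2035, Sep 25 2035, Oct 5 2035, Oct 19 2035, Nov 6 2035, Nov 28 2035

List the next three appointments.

Dec 24 2035, Jan 23 2036, Feb 26 2036

Intervals are 2, 6, 10, 14, 18, 22 days — an arithmetic progression with common difference 4.
Next gap: 26 days. Nov 28 2035 + 26 days = Dec 24 2035.
Next gap: 30 days. Dec 24 2035 + 30 days = Jan 23 2036.
Next gap: 34 days. Jan 23 2036 + 34 days = Feb 26 2036.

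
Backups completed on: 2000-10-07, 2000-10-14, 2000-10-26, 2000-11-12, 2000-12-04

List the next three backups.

Intervals are 7, 12, 17, 22 days — an arithmetic progression with common difference 5.
Next gap: 27 days. 2000-12-04 + 27 days = 2000-12-31.
Next gap: 32 days. 2000-12-31 + 32 days = 2001-02-01.
Next gap: 37 days. 2001-02-01 + 37 days = 2001-03-10.

2000-12-31, 2001-02-01, 2001-03-10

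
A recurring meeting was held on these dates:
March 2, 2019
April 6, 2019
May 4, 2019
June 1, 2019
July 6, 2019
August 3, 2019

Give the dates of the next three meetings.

September 7, 2019; October 5, 2019; November 2, 2019

Gaps: 35, 28, 28, 35, 28 days — a mix of 28 and 35. Every date is a Saturday.
Each is the 1st Saturday of its month.
September 2019 — 1st Saturday is September 7, 2019.
1st Saturday of October 2019: October 5, 2019.
1st Saturday of November 2019: November 2, 2019.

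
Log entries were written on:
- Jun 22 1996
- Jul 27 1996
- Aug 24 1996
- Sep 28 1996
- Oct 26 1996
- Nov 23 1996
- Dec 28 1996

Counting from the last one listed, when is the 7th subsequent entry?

All dates are Saturdays, 35, 28, 35, 28, 28, 35 days apart.
Specifically, the 4th Saturday of each month.
4th Saturday of January 1997: Jan 25 1997.
4th Saturday of February 1997: Feb 22 1997.
4th Saturday of March 1997: Mar 22 1997.
4th Saturday of April 1997: Apr 26 1997.
May 1997 — 4th Saturday is May 24 1997.
June 1997 — 4th Saturday is Jun 28 1997.
4th Saturday of July 1997: Jul 26 1997.

Jul 26 1997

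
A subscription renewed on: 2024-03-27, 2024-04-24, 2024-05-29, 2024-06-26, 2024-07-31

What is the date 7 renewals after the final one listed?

These are Wednesdays with 28, 35, 28, 35-day gaps.
Each is the final Wednesday of its month — 2024-05-29 is past the 28th, so '4th Wednesday' doesn't fit.
August 2024 ends with Wednesday 2024-08-28.
Last Wednesday of September 2024: 2024-09-25.
Last Wednesday of October 2024: 2024-10-30.
Last Wednesday of November 2024: 2024-11-27.
Last Wednesday of December 2024: 2024-12-25.
Last Wednesday of January 2025: 2025-01-29.
February 2025 ends with Wednesday 2025-02-26.

2025-02-26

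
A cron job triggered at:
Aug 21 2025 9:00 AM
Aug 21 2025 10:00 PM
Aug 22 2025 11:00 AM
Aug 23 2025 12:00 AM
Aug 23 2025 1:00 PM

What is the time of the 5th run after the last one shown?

Aug 26 2025 6:00 AM

Spacing: 13, 13, 13, 13 h — constant 13 h.
Aug 23 2025 1:00 PM + 13 h = Aug 24 2025 2:00 AM.
Aug 24 2025 2:00 AM + 13 h = Aug 24 2025 3:00 PM.
Aug 24 2025 3:00 PM + 13 h = Aug 25 2025 4:00 AM.
Aug 25 2025 4:00 AM + 13 h = Aug 25 2025 5:00 PM.
Aug 25 2025 5:00 PM + 13 h = Aug 26 2025 6:00 AM.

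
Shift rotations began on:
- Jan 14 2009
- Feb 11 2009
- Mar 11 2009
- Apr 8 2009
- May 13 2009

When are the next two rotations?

These are Wednesdays at 28- or 35-day spacing (28, 28, 28, 35).
The pattern: 2nd Wednesday of the month.
2nd Wednesday of June 2009: Jun 10 2009.
July 2009 — 2nd Wednesday is Jul 8 2009.

Jun 10 2009, Jul 8 2009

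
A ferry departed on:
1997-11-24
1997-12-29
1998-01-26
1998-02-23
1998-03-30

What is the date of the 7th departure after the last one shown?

1998-10-26

Every date is a Monday; gaps 35, 28, 28, 35 days.
Each is the last Monday of its month (at least one falls on the 29th or later, ruling out '4th Monday').
Last Monday of April 1998: 1998-04-27.
May 1998 ends with Monday 1998-05-25.
June 1998 ends with Monday 1998-06-29.
Last Monday of July 1998: 1998-07-27.
August 1998 ends with Monday 1998-08-31.
Last Monday of September 1998: 1998-09-28.
October 1998 ends with Monday 1998-10-26.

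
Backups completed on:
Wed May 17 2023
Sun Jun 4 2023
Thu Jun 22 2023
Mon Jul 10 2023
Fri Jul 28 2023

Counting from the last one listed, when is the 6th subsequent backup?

Gaps between consecutive events: 18, 18, 18, 18 days — a constant 18-day interval.
Fri Jul 28 2023 + 18 days = Tue Aug 15 2023.
Tue Aug 15 2023 + 18 days = Sat Sep 2 2023.
Sat Sep 2 2023 + 18 days = Wed Sep 20 2023.
Wed Sep 20 2023 + 18 days = Sun Oct 8 2023.
Sun Oct 8 2023 + 18 days = Thu Oct 26 2023.
Thu Oct 26 2023 + 18 days = Mon Nov 13 2023.

Mon Nov 13 2023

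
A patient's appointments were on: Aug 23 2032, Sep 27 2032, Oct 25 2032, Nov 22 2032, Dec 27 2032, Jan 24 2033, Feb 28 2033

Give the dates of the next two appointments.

Mar 28 2033, Apr 25 2033

All dates are Mondays, 35, 28, 28, 35, 28, 35 days apart.
Specifically, the 4th Monday of each month.
4th Monday of March 2033: Mar 28 2033.
April 2033 — 4th Monday is Apr 25 2033.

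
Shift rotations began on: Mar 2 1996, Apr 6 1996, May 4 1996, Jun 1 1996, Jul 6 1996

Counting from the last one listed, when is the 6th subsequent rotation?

These are Saturdays at 28- or 35-day spacing (35, 28, 28, 35).
The pattern: 1st Saturday of the month.
August 1996 — 1st Saturday is Aug 3 1996.
September 1996 — 1st Saturday is Sep 7 1996.
1st Saturday of October 1996: Oct 5 1996.
November 1996 — 1st Saturday is Nov 2 1996.
1st Saturday of December 1996: Dec 7 1996.
January 1997 — 1st Saturday is Jan 4 1997.

Jan 4 1997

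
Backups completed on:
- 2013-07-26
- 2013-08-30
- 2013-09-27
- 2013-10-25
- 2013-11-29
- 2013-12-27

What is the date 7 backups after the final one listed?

2014-07-25

Every date is a Friday; gaps 35, 28, 28, 35, 28 days.
Each is the last Friday of its month (at least one falls on the 29th or later, ruling out '4th Friday').
January 2014 ends with Friday 2014-01-31.
Last Friday of February 2014: 2014-02-28.
Last Friday of March 2014: 2014-03-28.
Last Friday of April 2014: 2014-04-25.
Last Friday of May 2014: 2014-05-30.
June 2014 ends with Friday 2014-06-27.
Last Friday of July 2014: 2014-07-25.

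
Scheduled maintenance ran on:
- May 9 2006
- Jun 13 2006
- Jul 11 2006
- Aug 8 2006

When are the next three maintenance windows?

Gaps: 35, 28, 28 days — a mix of 28 and 35. Every date is a Tuesday.
Each is the 2nd Tuesday of its month.
September 2006 — 2nd Tuesday is Sep 12 2006.
October 2006 — 2nd Tuesday is Oct 10 2006.
November 2006 — 2nd Tuesday is Nov 14 2006.

Sep 12 2006, Oct 10 2006, Nov 14 2006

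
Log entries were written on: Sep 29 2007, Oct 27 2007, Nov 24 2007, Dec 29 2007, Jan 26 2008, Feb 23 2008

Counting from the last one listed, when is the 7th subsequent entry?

All Saturdays; the gaps (28, 28, 35, 28, 28) vary with month length.
This is the last Saturday of each month.
March 2008 ends with Saturday Mar 29 2008.
April 2008 ends with Saturday Apr 26 2008.
Last Saturday of May 2008: May 31 2008.
June 2008 ends with Saturday Jun 28 2008.
Last Saturday of July 2008: Jul 26 2008.
Last Saturday of August 2008: Aug 30 2008.
September 2008 ends with Saturday Sep 27 2008.

Sep 27 2008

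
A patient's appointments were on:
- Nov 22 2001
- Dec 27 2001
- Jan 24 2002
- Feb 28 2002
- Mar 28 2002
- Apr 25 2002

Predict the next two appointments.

All dates are Thursdays, 35, 28, 35, 28, 28 days apart.
Specifically, the 4th Thursday of each month.
4th Thursday of May 2002: May 23 2002.
4th Thursday of June 2002: Jun 27 2002.

May 23 2002, Jun 27 2002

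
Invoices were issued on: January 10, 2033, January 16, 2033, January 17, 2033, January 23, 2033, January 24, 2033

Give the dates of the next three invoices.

January 30, 2033; January 31, 2033; February 6, 2033

Every event lands on a Monday or Sunday (gaps cycle 6, 1, 6, 1).
So the schedule is: every Monday and Sunday.
The following Sunday is January 30, 2033.
The following Monday is January 31, 2033.
Next Sunday: February 6, 2033.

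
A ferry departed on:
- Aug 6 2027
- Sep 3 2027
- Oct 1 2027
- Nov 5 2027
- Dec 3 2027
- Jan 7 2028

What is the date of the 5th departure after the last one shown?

Jun 2 2028

All dates are Fridays, 28, 28, 35, 28, 35 days apart.
Specifically, the 1st Friday of each month.
1st Friday of February 2028: Feb 4 2028.
March 2028 — 1st Friday is Mar 3 2028.
April 2028 — 1st Friday is Apr 7 2028.
May 2028 — 1st Friday is May 5 2028.
June 2028 — 1st Friday is Jun 2 2028.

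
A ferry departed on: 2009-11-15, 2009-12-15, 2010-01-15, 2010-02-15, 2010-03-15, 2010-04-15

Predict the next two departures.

The day-of-month is always 15 (30, 31, 31, 28, 31 days between events).
So this recurs on the 15th of each month.
Next: May 2010 → 2010-05-15.
June 2010: 2010-06-15.

2010-05-15, 2010-06-15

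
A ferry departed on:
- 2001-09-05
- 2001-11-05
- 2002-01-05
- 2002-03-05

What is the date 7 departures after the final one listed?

2003-05-05

The day-of-month is always 5 (61, 61, 59 days between events).
So this recurs on the 5th of every 2 months.
May 2002: 2002-05-05.
Next: July 2002 → 2002-07-05.
September 2002: 2002-09-05.
November 2002: 2002-11-05.
Next: January 2003 → 2003-01-05.
Next: March 2003 → 2003-03-05.
May 2003: 2003-05-05.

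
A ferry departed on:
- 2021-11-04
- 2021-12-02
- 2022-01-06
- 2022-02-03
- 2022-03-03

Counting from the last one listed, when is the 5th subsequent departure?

2022-08-04

All dates are Thursdays, 28, 35, 28, 28 days apart.
Specifically, the 1st Thursday of each month.
1st Thursday of April 2022: 2022-04-07.
1st Thursday of May 2022: 2022-05-05.
June 2022 — 1st Thursday is 2022-06-02.
July 2022 — 1st Thursday is 2022-07-07.
1st Thursday of August 2022: 2022-08-04.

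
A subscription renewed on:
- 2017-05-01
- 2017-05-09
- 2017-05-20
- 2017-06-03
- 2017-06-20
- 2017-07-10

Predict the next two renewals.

2017-08-02, 2017-08-28

Intervals are 8, 11, 14, 17, 20 days — an arithmetic progression with common difference 3.
Next gap: 23 days. 2017-07-10 + 23 days = 2017-08-02.
Next gap: 26 days. 2017-08-02 + 26 days = 2017-08-28.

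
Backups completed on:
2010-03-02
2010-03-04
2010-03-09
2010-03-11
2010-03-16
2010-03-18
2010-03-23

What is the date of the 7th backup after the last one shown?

2010-04-15

The gap pattern 2, 5, 2, 5, 2, 5 repeats every 2 events.
These are the Tuesdays and Thursdays of each week.
Next Thursday: 2010-03-25.
Next Tuesday: 2010-03-30.
The following Thursday is 2010-04-01.
Next Tuesday: 2010-04-06.
The following Thursday is 2010-04-08.
The following Tuesday is 2010-04-13.
Next Thursday: 2010-04-15.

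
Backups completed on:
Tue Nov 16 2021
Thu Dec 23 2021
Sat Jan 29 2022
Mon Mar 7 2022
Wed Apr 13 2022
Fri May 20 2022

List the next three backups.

Sun Jun 26 2022, Tue Aug 2 2022, Thu Sep 8 2022

Every event comes 37 days after the last (37, 37, 37, 37, 37).
Fri May 20 2022 + 37 days = Sun Jun 26 2022.
Sun Jun 26 2022 + 37 days = Tue Aug 2 2022.
Tue Aug 2 2022 + 37 days = Thu Sep 8 2022.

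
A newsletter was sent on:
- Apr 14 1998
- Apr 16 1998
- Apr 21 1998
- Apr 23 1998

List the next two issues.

Every event lands on a Tuesday or Thursday (gaps cycle 2, 5, 2).
So the schedule is: every Tuesday and Thursday.
Next Tuesday: Apr 28 1998.
Next Thursday: Apr 30 1998.

Apr 28 1998, Apr 30 1998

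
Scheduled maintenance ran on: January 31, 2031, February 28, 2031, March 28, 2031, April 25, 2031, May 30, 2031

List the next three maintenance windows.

These are Fridays with 28, 28, 28, 35-day gaps.
Each is the final Friday of its month — January 31, 2031 is past the 28th, so '4th Friday' doesn't fit.
Last Friday of June 2031: June 27, 2031.
July 2031 ends with Friday July 25, 2031.
Last Friday of August 2031: August 29, 2031.

June 27, 2031; July 25, 2031; August 29, 2031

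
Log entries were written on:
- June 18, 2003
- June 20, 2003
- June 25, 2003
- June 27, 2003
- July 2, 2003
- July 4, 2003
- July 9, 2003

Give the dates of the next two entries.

July 11, 2003; July 16, 2003

Every event lands on a Wednesday or Friday (gaps cycle 2, 5, 2, 5, 2, 5).
So the schedule is: every Wednesday and Friday.
The following Friday is July 11, 2003.
The following Wednesday is July 16, 2003.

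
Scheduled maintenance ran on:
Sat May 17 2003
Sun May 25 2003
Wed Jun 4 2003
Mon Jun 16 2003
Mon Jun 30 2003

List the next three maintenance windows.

Wed Jul 16 2003, Sun Aug 3 2003, Sat Aug 23 2003

Gaps: 8, 10, 12, 14 days — each gap is 2 larger than the previous one.
Next gap: 16 days. Mon Jun 30 2003 + 16 days = Wed Jul 16 2003.
Next gap: 18 days. Wed Jul 16 2003 + 18 days = Sun Aug 3 2003.
Next gap: 20 days. Sun Aug 3 2003 + 20 days = Sat Aug 23 2003.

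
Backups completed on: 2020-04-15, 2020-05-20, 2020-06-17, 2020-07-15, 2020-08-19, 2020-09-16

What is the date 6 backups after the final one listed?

Gaps: 35, 28, 28, 35, 28 days — a mix of 28 and 35. Every date is a Wednesday.
Each is the 3rd Wednesday of its month.
3rd Wednesday of October 2020: 2020-10-21.
November 2020 — 3rd Wednesday is 2020-11-18.
December 2020 — 3rd Wednesday is 2020-12-16.
January 2021 — 3rd Wednesday is 2021-01-20.
3rd Wednesday of February 2021: 2021-02-17.
March 2021 — 3rd Wednesday is 2021-03-17.

2021-03-17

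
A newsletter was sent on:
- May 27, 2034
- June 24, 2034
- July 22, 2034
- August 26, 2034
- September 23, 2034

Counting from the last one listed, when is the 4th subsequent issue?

All dates are Saturdays, 28, 28, 35, 28 days apart.
Specifically, the 4th Saturday of each month.
October 2034 — 4th Saturday is October 28, 2034.
4th Saturday of November 2034: November 25, 2034.
December 2034 — 4th Saturday is December 23, 2034.
January 2035 — 4th Saturday is January 27, 2035.

January 27, 2035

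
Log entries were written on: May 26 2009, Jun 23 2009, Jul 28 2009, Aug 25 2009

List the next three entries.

These are Tuesdays at 28- or 35-day spacing (28, 35, 28).
The pattern: 4th Tuesday of the month.
4th Tuesday of September 2009: Sep 22 2009.
October 2009 — 4th Tuesday is Oct 27 2009.
4th Tuesday of November 2009: Nov 24 2009.

Sep 22 2009, Oct 27 2009, Nov 24 2009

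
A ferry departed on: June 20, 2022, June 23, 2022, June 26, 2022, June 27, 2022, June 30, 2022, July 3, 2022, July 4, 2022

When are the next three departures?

July 7, 2022; July 10, 2022; July 11, 2022

The gap pattern 3, 3, 1, 3, 3, 1 repeats every 3 events.
These are the Mondays, Thursdays and Sundays of each week.
Next Thursday: July 7, 2022.
Next Sunday: July 10, 2022.
Next Monday: July 11, 2022.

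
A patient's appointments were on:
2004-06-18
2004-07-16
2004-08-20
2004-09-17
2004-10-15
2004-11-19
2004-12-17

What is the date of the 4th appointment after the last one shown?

These are Fridays at 28- or 35-day spacing (28, 35, 28, 28, 35, 28).
The pattern: 3rd Friday of the month.
January 2005 — 3rd Friday is 2005-01-21.
February 2005 — 3rd Friday is 2005-02-18.
March 2005 — 3rd Friday is 2005-03-18.
3rd Friday of April 2005: 2005-04-15.

2005-04-15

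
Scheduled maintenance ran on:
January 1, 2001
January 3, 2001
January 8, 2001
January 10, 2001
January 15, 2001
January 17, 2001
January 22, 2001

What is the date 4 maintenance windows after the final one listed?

February 5, 2001

The gap pattern 2, 5, 2, 5, 2, 5 repeats every 2 events.
These are the Mondays and Wednesdays of each week.
Next Wednesday: January 24, 2001.
Next Monday: January 29, 2001.
The following Wednesday is January 31, 2001.
The following Monday is February 5, 2001.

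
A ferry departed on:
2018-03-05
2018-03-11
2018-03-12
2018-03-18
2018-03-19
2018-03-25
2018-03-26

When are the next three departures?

The gap pattern 6, 1, 6, 1, 6, 1 repeats every 2 events.
These are the Mondays and Sundays of each week.
Next Sunday: 2018-04-01.
The following Monday is 2018-04-02.
The following Sunday is 2018-04-08.

2018-04-01, 2018-04-02, 2018-04-08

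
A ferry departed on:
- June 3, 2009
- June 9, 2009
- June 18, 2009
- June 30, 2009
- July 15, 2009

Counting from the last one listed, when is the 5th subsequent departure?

November 12, 2009

The spacing grows by 3 each time: 6, 9, 12, 15 days.
Next gap: 18 days. July 15, 2009 + 18 days = August 2, 2009.
Next gap: 21 days. August 2, 2009 + 21 days = August 23, 2009.
Next gap: 24 days. August 23, 2009 + 24 days = September 16, 2009.
Next gap: 27 days. September 16, 2009 + 27 days = October 13, 2009.
Next gap: 30 days. October 13, 2009 + 30 days = November 12, 2009.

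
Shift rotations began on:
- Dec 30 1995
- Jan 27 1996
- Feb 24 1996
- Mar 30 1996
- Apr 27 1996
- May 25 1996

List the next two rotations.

Jun 29 1996, Jul 27 1996

These are Saturdays with 28, 28, 35, 28, 28-day gaps.
Each is the final Saturday of its month — Dec 30 1995 is past the 28th, so '4th Saturday' doesn't fit.
Last Saturday of June 1996: Jun 29 1996.
July 1996 ends with Saturday Jul 27 1996.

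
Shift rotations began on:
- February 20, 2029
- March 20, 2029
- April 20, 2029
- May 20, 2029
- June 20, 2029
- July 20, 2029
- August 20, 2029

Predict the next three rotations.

Gaps: 28, 31, 30, 31, 30, 31 days — not constant. Every event is on the 20th of the month.
Pattern: the 20th of each month.
September 2029: September 20, 2029.
October 2029: October 20, 2029.
Next: November 2029 → November 20, 2029.

September 20, 2029; October 20, 2029; November 20, 2029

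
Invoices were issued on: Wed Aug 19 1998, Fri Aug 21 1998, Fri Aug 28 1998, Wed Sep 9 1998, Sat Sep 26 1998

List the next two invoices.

Gaps: 2, 7, 12, 17 days — each gap is 5 larger than the previous one.
Next gap: 22 days. Sat Sep 26 1998 + 22 days = Sun Oct 18 1998.
Next gap: 27 days. Sun Oct 18 1998 + 27 days = Sat Nov 14 1998.

Sun Oct 18 1998, Sat Nov 14 1998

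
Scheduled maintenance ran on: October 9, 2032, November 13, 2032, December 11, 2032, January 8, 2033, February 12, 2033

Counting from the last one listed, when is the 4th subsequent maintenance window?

All dates are Saturdays, 35, 28, 28, 35 days apart.
Specifically, the 2nd Saturday of each month.
2nd Saturday of March 2033: March 12, 2033.
April 2033 — 2nd Saturday is April 9, 2033.
2nd Saturday of May 2033: May 14, 2033.
June 2033 — 2nd Saturday is June 11, 2033.

June 11, 2033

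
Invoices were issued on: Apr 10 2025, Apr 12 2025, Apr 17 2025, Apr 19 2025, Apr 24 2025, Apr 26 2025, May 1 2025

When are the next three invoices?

May 3 2025, May 8 2025, May 10 2025

The gap pattern 2, 5, 2, 5, 2, 5 repeats every 2 events.
These are the Thursdays and Saturdays of each week.
Next Saturday: May 3 2025.
The following Thursday is May 8 2025.
Next Saturday: May 10 2025.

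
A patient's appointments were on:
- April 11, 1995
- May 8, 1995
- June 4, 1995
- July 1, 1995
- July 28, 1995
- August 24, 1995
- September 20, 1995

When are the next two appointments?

Every event comes 27 days after the last (27, 27, 27, 27, 27, 27).
September 20, 1995 + 27 days = October 17, 1995.
October 17, 1995 + 27 days = November 13, 1995.

October 17, 1995; November 13, 1995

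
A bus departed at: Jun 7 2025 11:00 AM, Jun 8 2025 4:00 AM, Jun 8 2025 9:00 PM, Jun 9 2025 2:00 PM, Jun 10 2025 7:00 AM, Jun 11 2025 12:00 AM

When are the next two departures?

The interval is a steady 17 hours (17, 17, 17, 17, 17).
Jun 11 2025 12:00 AM + 17 h = Jun 11 2025 5:00 PM.
Jun 11 2025 5:00 PM + 17 h = Jun 12 2025 10:00 AM.

Jun 11 2025 5:00 PM, Jun 12 2025 10:00 AM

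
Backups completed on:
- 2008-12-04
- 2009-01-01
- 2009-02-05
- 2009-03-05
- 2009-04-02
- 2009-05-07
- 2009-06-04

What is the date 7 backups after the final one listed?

All dates are Thursdays, 28, 35, 28, 28, 35, 28 days apart.
Specifically, the 1st Thursday of each month.
1st Thursday of July 2009: 2009-07-02.
August 2009 — 1st Thursday is 2009-08-06.
September 2009 — 1st Thursday is 2009-09-03.
October 2009 — 1st Thursday is 2009-10-01.
November 2009 — 1st Thursday is 2009-11-05.
December 2009 — 1st Thursday is 2009-12-03.
1st Thursday of January 2010: 2010-01-07.

2010-01-07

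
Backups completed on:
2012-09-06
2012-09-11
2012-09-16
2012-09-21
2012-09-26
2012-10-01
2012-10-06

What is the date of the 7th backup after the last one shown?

The spacing is 5, 5, 5, 5, 5, 5 days — always 5 days.
2012-10-06 + 5 days = 2012-10-11.
2012-10-11 + 5 days = 2012-10-16.
2012-10-16 + 5 days = 2012-10-21.
2012-10-21 + 5 days = 2012-10-26.
2012-10-26 + 5 days = 2012-10-31.
2012-10-31 + 5 days = 2012-11-05.
2012-11-05 + 5 days = 2012-11-10.

2012-11-10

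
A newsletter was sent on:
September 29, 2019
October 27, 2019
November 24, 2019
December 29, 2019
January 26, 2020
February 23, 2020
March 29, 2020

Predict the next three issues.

April 26, 2020; May 31, 2020; June 28, 2020

These are Sundays with 28, 28, 35, 28, 28, 35-day gaps.
Each is the final Sunday of its month — September 29, 2019 is past the 28th, so '4th Sunday' doesn't fit.
April 2020 ends with Sunday April 26, 2020.
May 2020 ends with Sunday May 31, 2020.
June 2020 ends with Sunday June 28, 2020.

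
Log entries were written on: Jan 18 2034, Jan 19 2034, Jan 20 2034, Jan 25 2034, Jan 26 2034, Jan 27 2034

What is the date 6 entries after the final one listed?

Gaps: 1, 1, 5, 1, 1 days — not constant, but cyclic with period 3.
The events fall on every Wednesday, Thursday and Friday.
Next Wednesday: Feb 1 2034.
Next Thursday: Feb 2 2034.
Next Friday: Feb 3 2034.
Next Wednesday: Feb 8 2034.
Next Thursday: Feb 9 2034.
The following Friday is Feb 10 2034.

Feb 10 2034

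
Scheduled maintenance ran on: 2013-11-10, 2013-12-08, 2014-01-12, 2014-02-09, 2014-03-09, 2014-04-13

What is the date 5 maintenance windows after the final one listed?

These are Sundays at 28- or 35-day spacing (28, 35, 28, 28, 35).
The pattern: 2nd Sunday of the month.
May 2014 — 2nd Sunday is 2014-05-11.
June 2014 — 2nd Sunday is 2014-06-08.
2nd Sunday of July 2014: 2014-07-13.
August 2014 — 2nd Sunday is 2014-08-10.
2nd Sunday of September 2014: 2014-09-14.

2014-09-14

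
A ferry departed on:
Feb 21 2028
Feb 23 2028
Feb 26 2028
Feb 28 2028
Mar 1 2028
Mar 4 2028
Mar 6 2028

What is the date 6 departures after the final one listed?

Every event lands on a Monday or Wednesday or Saturday (gaps cycle 2, 3, 2, 2, 3, 2).
So the schedule is: every Monday, Wednesday and Saturday.
The following Wednesday is Mar 8 2028.
Next Saturday: Mar 11 2028.
The following Monday is Mar 13 2028.
Next Wednesday: Mar 15 2028.
The following Saturday is Mar 18 2028.
Next Monday: Mar 20 2028.

Mar 20 2028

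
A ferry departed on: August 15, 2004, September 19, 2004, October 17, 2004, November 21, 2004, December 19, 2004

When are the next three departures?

All dates are Sundays, 35, 28, 35, 28 days apart.
Specifically, the 3rd Sunday of each month.
January 2005 — 3rd Sunday is January 16, 2005.
3rd Sunday of February 2005: February 20, 2005.
3rd Sunday of March 2005: March 20, 2005.

January 16, 2005; February 20, 2005; March 20, 2005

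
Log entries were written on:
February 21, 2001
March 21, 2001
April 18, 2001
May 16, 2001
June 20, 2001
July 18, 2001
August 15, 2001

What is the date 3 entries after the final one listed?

Gaps: 28, 28, 28, 35, 28, 28 days — a mix of 28 and 35. Every date is a Wednesday.
Each is the 3rd Wednesday of its month.
3rd Wednesday of September 2001: September 19, 2001.
October 2001 — 3rd Wednesday is October 17, 2001.
3rd Wednesday of November 2001: November 21, 2001.

November 21, 2001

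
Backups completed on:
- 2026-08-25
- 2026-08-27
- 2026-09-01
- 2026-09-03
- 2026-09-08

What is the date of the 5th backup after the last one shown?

2026-09-24

The gap pattern 2, 5, 2, 5 repeats every 2 events.
These are the Tuesdays and Thursdays of each week.
Next Thursday: 2026-09-10.
Next Tuesday: 2026-09-15.
Next Thursday: 2026-09-17.
The following Tuesday is 2026-09-22.
The following Thursday is 2026-09-24.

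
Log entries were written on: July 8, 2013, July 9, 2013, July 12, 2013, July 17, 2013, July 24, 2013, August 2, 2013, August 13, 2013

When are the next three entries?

August 26, 2013; September 10, 2013; September 27, 2013

Intervals are 1, 3, 5, 7, 9, 11 days — an arithmetic progression with common difference 2.
Next gap: 13 days. August 13, 2013 + 13 days = August 26, 2013.
Next gap: 15 days. August 26, 2013 + 15 days = September 10, 2013.
Next gap: 17 days. September 10, 2013 + 17 days = September 27, 2013.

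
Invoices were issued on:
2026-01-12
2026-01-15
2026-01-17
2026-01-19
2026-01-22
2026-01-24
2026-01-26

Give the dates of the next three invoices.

2026-01-29, 2026-01-31, 2026-02-02

The gap pattern 3, 2, 2, 3, 2, 2 repeats every 3 events.
These are the Mondays, Thursdays and Saturdays of each week.
Next Thursday: 2026-01-29.
The following Saturday is 2026-01-31.
The following Monday is 2026-02-02.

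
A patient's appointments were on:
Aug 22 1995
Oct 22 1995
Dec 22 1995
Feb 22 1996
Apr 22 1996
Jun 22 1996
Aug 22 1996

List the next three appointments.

Each date is the 22nd; the gaps (61, 61, 62, 60, 61, 61) track the month lengths.
The rule is the 22nd of every 2 months.
October 1996: Oct 22 1996.
December 1996: Dec 22 1996.
Next: February 1997 → Feb 22 1997.

Oct 22 1996, Dec 22 1996, Feb 22 1997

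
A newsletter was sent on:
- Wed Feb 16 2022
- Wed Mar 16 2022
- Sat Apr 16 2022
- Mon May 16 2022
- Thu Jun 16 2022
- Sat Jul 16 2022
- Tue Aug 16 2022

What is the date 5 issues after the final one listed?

The day-of-month is always 16 (28, 31, 30, 31, 30, 31 days between events).
So this recurs on the 16th of each month.
Next: September 2022 → Fri Sep 16 2022.
October 2022: Sun Oct 16 2022.
Next: November 2022 → Wed Nov 16 2022.
Next: December 2022 → Fri Dec 16 2022.
Next: January 2023 → Mon Jan 16 2023.

Mon Jan 16 2023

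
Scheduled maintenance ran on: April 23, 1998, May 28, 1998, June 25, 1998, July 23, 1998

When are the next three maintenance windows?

August 27, 1998; September 24, 1998; October 22, 1998

All dates are Thursdays, 35, 28, 28 days apart.
Specifically, the 4th Thursday of each month.
4th Thursday of August 1998: August 27, 1998.
September 1998 — 4th Thursday is September 24, 1998.
October 1998 — 4th Thursday is October 22, 1998.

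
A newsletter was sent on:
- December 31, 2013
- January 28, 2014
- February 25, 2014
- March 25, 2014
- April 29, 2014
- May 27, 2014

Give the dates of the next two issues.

Every date is a Tuesday; gaps 28, 28, 28, 35, 28 days.
Each is the last Tuesday of its month (at least one falls on the 29th or later, ruling out '4th Tuesday').
Last Tuesday of June 2014: June 24, 2014.
July 2014 ends with Tuesday July 29, 2014.

June 24, 2014; July 29, 2014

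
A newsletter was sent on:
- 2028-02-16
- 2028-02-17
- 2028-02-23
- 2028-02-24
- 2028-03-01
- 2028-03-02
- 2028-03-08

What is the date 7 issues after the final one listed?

Every event lands on a Wednesday or Thursday (gaps cycle 1, 6, 1, 6, 1, 6).
So the schedule is: every Wednesday and Thursday.
Next Thursday: 2028-03-09.
The following Wednesday is 2028-03-15.
Next Thursday: 2028-03-16.
Next Wednesday: 2028-03-22.
Next Thursday: 2028-03-23.
Next Wednesday: 2028-03-29.
Next Thursday: 2028-03-30.

2028-03-30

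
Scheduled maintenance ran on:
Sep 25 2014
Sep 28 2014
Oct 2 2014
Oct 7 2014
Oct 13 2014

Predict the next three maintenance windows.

Oct 20 2014, Oct 28 2014, Nov 6 2014

The spacing grows by 1 each time: 3, 4, 5, 6 days.
Next gap: 7 days. Oct 13 2014 + 7 days = Oct 20 2014.
Next gap: 8 days. Oct 20 2014 + 8 days = Oct 28 2014.
Next gap: 9 days. Oct 28 2014 + 9 days = Nov 6 2014.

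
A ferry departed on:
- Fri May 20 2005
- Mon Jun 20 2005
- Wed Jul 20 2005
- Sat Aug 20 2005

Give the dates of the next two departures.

Tue Sep 20 2005, Thu Oct 20 2005

The day-of-month is always 20 (31, 30, 31 days between events).
So this recurs on the 20th of each month.
September 2005: Tue Sep 20 2005.
Next: October 2005 → Thu Oct 20 2005.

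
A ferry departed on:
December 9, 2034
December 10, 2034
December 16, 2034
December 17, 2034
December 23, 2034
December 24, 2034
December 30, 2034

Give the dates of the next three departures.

The gap pattern 1, 6, 1, 6, 1, 6 repeats every 2 events.
These are the Saturdays and Sundays of each week.
Next Sunday: December 31, 2034.
The following Saturday is January 6, 2035.
The following Sunday is January 7, 2035.

December 31, 2034; January 6, 2035; January 7, 2035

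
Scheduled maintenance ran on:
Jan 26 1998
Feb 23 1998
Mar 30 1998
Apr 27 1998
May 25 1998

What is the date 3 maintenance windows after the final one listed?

Every date is a Monday; gaps 28, 35, 28, 28 days.
Each is the last Monday of its month (at least one falls on the 29th or later, ruling out '4th Monday').
Last Monday of June 1998: Jun 29 1998.
July 1998 ends with Monday Jul 27 1998.
August 1998 ends with Monday Aug 31 1998.

Aug 31 1998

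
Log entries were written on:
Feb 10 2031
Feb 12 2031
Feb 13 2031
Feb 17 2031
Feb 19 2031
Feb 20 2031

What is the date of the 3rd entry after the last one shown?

Feb 27 2031

The gap pattern 2, 1, 4, 2, 1 repeats every 3 events.
These are the Mondays, Wednesdays and Thursdays of each week.
Next Monday: Feb 24 2031.
The following Wednesday is Feb 26 2031.
Next Thursday: Feb 27 2031.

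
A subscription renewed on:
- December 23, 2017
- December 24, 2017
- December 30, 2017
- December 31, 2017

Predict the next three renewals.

Gaps: 1, 6, 1 days — not constant, but cyclic with period 2.
The events fall on every Saturday and Sunday.
The following Saturday is January 6, 2018.
The following Sunday is January 7, 2018.
The following Saturday is January 13, 2018.

January 6, 2018; January 7, 2018; January 13, 2018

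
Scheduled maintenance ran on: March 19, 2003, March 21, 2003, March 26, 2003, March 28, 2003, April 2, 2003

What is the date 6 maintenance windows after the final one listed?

April 23, 2003

The gap pattern 2, 5, 2, 5 repeats every 2 events.
These are the Wednesdays and Fridays of each week.
The following Friday is April 4, 2003.
Next Wednesday: April 9, 2003.
Next Friday: April 11, 2003.
The following Wednesday is April 16, 2003.
Next Friday: April 18, 2003.
The following Wednesday is April 23, 2003.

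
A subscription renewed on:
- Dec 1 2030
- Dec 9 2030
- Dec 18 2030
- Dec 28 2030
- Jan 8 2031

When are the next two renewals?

Jan 20 2031, Feb 2 2031

Gaps: 8, 9, 10, 11 days — each gap is 1 larger than the previous one.
Next gap: 12 days. Jan 8 2031 + 12 days = Jan 20 2031.
Next gap: 13 days. Jan 20 2031 + 13 days = Feb 2 2031.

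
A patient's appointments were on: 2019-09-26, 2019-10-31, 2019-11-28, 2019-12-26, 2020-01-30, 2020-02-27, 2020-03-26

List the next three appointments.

2020-04-30, 2020-05-28, 2020-06-25

These are Thursdays with 35, 28, 28, 35, 28, 28-day gaps.
Each is the final Thursday of its month — 2019-10-31 is past the 28th, so '4th Thursday' doesn't fit.
Last Thursday of April 2020: 2020-04-30.
May 2020 ends with Thursday 2020-05-28.
Last Thursday of June 2020: 2020-06-25.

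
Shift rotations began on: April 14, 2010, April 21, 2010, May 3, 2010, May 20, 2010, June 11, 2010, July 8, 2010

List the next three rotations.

August 9, 2010; September 15, 2010; October 27, 2010

Gaps: 7, 12, 17, 22, 27 days — each gap is 5 larger than the previous one.
Next gap: 32 days. July 8, 2010 + 32 days = August 9, 2010.
Next gap: 37 days. August 9, 2010 + 37 days = September 15, 2010.
Next gap: 42 days. September 15, 2010 + 42 days = October 27, 2010.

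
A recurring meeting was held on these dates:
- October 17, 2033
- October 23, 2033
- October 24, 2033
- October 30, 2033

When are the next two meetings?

October 31, 2033; November 6, 2033

Gaps: 6, 1, 6 days — not constant, but cyclic with period 2.
The events fall on every Monday and Sunday.
Next Monday: October 31, 2033.
The following Sunday is November 6, 2033.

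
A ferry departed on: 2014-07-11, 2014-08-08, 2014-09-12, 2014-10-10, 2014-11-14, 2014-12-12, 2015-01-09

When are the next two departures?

2015-02-13, 2015-03-13

All dates are Fridays, 28, 35, 28, 35, 28, 28 days apart.
Specifically, the 2nd Friday of each month.
2nd Friday of February 2015: 2015-02-13.
March 2015 — 2nd Friday is 2015-03-13.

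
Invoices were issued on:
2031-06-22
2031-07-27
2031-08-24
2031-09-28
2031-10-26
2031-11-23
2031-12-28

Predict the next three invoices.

These are Sundays at 28- or 35-day spacing (35, 28, 35, 28, 28, 35).
The pattern: 4th Sunday of the month.
4th Sunday of January 2032: 2032-01-25.
February 2032 — 4th Sunday is 2032-02-22.
March 2032 — 4th Sunday is 2032-03-28.

2032-01-25, 2032-02-22, 2032-03-28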